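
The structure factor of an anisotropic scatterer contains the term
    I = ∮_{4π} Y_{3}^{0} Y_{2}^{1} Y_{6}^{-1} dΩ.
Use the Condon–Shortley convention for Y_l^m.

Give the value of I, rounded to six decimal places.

0.000000

|3−2|≤6≤3+2 violated ⇒ I = 0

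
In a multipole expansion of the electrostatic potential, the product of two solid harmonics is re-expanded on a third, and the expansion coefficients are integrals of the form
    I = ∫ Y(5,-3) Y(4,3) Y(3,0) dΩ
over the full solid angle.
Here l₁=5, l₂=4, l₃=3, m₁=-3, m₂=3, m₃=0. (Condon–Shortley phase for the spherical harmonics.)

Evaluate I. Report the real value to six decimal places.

m-sum 0 ✓  L=12 even ✓  1≤3≤9 ✓
Π(2lᵢ+1) = 11×9×7 = 693
triangle coeff Δ(5,4,3) = 1/180180
Σ_t [2,4]: t=2:+1/576 t=3:−1/144 t=4:+1/576 = -1/288
(3j)²=20/1001 [(5 4 3; 0 0 0)], sign=+1
Σ_t [5,6]: t=5:−1/1440 t=6:+1/2880 = -1/2880
(3j)²=7/715 [(5 4 3; -3 3 0)], sign=+1
⇒ 4πI² = 252/1859
I = (+1)√(252/1859/(4π)) = 0.10386175

0.103862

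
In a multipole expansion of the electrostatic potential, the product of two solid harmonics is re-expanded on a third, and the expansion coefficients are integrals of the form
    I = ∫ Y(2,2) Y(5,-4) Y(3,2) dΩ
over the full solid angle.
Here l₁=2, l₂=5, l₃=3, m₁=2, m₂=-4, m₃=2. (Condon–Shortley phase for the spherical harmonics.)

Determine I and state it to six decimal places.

Rules hold: Σm=0, L=10 even, 3≤3≤7.
N = 5·11·7 = 385
Δ = 4!·0!·6!/11! = 1/2310
Racah Σ t=2..2: t=2:+1/144 = 1/144
⇒ 3j(2 5 3; 0 0 0)² = 10/231, sgn -1
Racah Σ t=0..0: t=0:+1/2880 = 1/2880
⇒ 3j(2 5 3; 2 -4 2)² = 3/55, sgn -1
4πI² = N·(3j₀)²·(3jₘ)² = 10/11
I = +1·√(0.909091/4π) = 0.26896683

0.268967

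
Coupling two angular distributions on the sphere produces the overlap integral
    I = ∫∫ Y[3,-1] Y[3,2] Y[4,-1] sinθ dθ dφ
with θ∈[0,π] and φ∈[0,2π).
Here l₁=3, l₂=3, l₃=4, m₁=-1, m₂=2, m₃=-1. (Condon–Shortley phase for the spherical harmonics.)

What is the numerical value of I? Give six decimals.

0.145070

m-sum 0 ✓  L=10 even ✓  0≤4≤6 ✓
Π(2lᵢ+1) = 7×7×9 = 441
triangle coeff Δ(3,3,4) = 1/34650
Σ_t [0,2]: t=0:+1/72 t=1:−1/16 t=2:+1/72 = -5/144
(3j)²=2/77 [(3 3 4; 0 0 0)], sign=-1
Σ_t [1,2]: t=1:−1/144 t=2:+1/48 = 1/72
(3j)²=16/693 [(3 3 4; -1 2 -1)], sign=-1
⇒ 4πI² = 32/121
I = (+1)√(32/121/(4π)) = 0.14506992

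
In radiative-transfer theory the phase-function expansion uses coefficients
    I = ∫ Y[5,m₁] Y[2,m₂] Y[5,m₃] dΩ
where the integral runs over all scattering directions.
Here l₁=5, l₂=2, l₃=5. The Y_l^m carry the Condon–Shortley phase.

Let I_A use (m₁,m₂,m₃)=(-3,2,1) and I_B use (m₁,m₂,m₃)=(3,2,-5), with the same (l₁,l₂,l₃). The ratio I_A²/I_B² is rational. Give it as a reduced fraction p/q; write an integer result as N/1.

l's match ⇒ only the (l;m) 3-j factors differ between A and B.
A: triangle coeff Δ(5,2,5) = 1/38610; Σ_t [2,2]: t=2:+1/5760 = 1/5760; (3j)²=56/2145 [(5 2 5; -3 2 1)], sign=+1
B: triangle coeff Δ(5,2,5) = 1/38610; Σ_t [2,2]: t=2:+1/161280 = 1/161280; (3j)²=1/143 [(5 2 5; 3 2 -5)], sign=+1
I_A²/I_B² = (56/2145)/(1/143) = 56/15

56/15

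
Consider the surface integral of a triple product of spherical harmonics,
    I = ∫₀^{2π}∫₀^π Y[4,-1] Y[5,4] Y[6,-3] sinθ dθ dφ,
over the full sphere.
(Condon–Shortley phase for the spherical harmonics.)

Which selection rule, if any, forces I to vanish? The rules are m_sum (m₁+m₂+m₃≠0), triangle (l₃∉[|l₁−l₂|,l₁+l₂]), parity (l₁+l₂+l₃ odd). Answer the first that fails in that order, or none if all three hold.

m₁+m₂+m₃ = -1 + 4 − 3 = 0  ✓
triangle: |4−5|=1 ≤ l₃=6 ≤ 4+5=9  ✓
parity: l₁+l₂+l₃ = 15 is odd  ✗

parity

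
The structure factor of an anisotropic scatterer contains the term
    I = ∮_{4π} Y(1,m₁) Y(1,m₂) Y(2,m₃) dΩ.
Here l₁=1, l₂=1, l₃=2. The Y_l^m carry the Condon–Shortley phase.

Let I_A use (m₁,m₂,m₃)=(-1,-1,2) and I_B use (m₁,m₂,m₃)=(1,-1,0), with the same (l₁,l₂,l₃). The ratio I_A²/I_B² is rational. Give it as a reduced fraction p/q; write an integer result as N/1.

Same 1,1,2: normalisation and zero-m 3j drop out of the ratio.
A: Δ: 0! 2! 2! / 5! → 1/30; sum: t=0:+1/4 = 1/4; 3j²(1 1 2; -1 -1 2) = Δ·Π!·Σ² = 1/5  (sign +1)
B: Δ: 0! 2! 2! / 5! → 1/30; sum: t=0:+1/4 = 1/4; 3j²(1 1 2; 1 -1 0) = Δ·Π!·Σ² = 1/30  (sign +1)
I_A²/I_B² = (1/5)/(1/30) = 6/1

6/1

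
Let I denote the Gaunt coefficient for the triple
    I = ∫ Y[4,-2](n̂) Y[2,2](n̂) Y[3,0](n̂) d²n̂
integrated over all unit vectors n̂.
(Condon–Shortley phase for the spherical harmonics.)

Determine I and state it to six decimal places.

l₁+l₂+l₃=9 is odd: 3j(l;000)=0 ⇒ I=0

0.000000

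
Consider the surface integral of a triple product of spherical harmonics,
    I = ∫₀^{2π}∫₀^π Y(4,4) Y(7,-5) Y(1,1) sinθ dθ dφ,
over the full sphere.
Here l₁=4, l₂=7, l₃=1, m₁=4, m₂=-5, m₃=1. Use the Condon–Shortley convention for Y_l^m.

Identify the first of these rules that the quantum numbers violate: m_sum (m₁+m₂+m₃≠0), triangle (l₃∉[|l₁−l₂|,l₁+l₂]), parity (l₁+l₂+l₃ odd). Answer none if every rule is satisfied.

triangle

azimuthal sum: 4 − 5 + 1 = 0  ✓
3 ≤ 1 ≤ 11 (triangle on l)  ✗
L = 4 + 7 + 1 = 12 (even)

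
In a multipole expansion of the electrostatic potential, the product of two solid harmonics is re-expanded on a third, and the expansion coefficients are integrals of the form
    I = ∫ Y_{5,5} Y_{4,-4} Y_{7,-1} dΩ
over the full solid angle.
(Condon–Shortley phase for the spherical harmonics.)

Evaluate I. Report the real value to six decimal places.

0.017637

Rules hold: Σm=0, L=16 even, 1≤7≤9.
N = 11·9·15 = 1485
Δ = 2!·8!·6!/17! = 1/6126120
Racah Σ t=0..2: t=0:+1/69120 t=1:−1/20736 t=2:+1/69120 = -1/51840
⇒ 3j(5 4 7; 0 0 0)² = 280/21879, sgn +1
Racah Σ t=0..0: t=0:+1/58060800 = 1/58060800
⇒ 3j(5 4 7; 5 -4 -1)² = 1/4862, sgn +1
4πI² = N·(3j₀)²·(3jₘ)² = 2100/537251
I = +1·√(0.00390879/4π) = 0.01763665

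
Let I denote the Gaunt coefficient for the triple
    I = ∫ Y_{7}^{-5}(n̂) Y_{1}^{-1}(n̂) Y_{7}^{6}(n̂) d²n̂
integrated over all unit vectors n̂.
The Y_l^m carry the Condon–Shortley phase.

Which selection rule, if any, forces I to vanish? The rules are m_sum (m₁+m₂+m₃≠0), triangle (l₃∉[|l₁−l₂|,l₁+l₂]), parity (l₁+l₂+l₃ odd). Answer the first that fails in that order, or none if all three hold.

azimuthal sum: -5 − 1 + 6 = 0  ✓
6 ≤ 7 ≤ 8 (triangle on l)  ✓
L = 7 + 1 + 7 = 15 (odd)  ✗

parity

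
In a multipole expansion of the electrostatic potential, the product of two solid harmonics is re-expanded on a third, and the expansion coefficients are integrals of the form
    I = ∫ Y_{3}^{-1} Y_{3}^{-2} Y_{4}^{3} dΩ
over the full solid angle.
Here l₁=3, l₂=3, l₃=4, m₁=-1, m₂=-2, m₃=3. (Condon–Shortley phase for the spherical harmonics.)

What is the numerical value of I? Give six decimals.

-0.095955

Checks pass: Σm=0; 10 even; l₃=4∈[0,6].
(2·3+1)(2·3+1)(2·4+1) = 441
Δ: 2! 4! 4! / 11! → 1/34650
sum: t=0:+1/72 t=1:−1/16 t=2:+1/72 = -5/144
3j²(3 3 4; 0 0 0) = Δ·Π!·Σ² = 2/77  (sign -1)
sum: t=0:+1/288 t=1:−1/144 = -1/288
3j²(3 3 4; -1 -2 3) = Δ·Π!·Σ² = 1/99  (sign +1)
combine: 4πI² = 441·2/77·1/99 = 14/121
take √, sign -1: I = -0.09595473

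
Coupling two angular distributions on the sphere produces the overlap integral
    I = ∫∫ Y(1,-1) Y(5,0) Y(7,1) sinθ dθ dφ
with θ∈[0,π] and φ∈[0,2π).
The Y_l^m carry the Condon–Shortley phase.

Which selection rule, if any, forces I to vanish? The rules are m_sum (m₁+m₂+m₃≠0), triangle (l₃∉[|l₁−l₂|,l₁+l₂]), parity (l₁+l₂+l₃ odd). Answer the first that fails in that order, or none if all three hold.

triangle

m₁+m₂+m₃ = -1 + 0 + 1 = 0  ✓
triangle: |1−5|=4 ≤ l₃=7 ≤ 1+5=6  ✗
parity: l₁+l₂+l₃ = 13 is odd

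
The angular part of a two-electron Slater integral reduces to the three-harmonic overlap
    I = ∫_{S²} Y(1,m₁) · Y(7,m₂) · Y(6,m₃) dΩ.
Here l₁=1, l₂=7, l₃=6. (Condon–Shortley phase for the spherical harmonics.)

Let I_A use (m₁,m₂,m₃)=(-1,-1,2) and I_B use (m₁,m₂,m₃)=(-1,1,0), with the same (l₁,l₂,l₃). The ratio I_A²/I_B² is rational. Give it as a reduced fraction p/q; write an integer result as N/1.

15/28

Same 1,7,6: normalisation and zero-m 3j drop out of the ratio.
A: Δ: 2! 0! 12! / 15! → 1/1365; sum: t=2:+1/1935360 = 1/1935360; 3j²(1 7 6; -1 -1 2) = Δ·Π!·Σ² = 1/91  (sign +1)
B: Δ: 2! 0! 12! / 15! → 1/1365; sum: t=2:+1/1036800 = 1/1036800; 3j²(1 7 6; -1 1 0) = Δ·Π!·Σ² = 4/195  (sign +1)
I_A²/I_B² = (1/91)/(4/195) = 15/28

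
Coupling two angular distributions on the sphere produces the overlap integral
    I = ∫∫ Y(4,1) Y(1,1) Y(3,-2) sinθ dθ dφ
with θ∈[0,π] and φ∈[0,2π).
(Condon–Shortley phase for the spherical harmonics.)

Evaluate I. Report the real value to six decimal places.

-0.106622

m-sum 0 ✓  L=8 even ✓  3≤3≤5 ✓
Π(2lᵢ+1) = 9×3×7 = 189
triangle coeff Δ(4,1,3) = 1/252
Σ_t [1,1]: t=1:−1/36 = -1/36
(3j)²=4/63 [(4 1 3; 0 0 0)], sign=+1
Σ_t [2,2]: t=2:+1/240 = 1/240
(3j)²=1/84 [(4 1 3; 1 1 -2)], sign=-1
⇒ 4πI² = 1/7
I = (-1)√(1/7/(4π)) = -0.10662181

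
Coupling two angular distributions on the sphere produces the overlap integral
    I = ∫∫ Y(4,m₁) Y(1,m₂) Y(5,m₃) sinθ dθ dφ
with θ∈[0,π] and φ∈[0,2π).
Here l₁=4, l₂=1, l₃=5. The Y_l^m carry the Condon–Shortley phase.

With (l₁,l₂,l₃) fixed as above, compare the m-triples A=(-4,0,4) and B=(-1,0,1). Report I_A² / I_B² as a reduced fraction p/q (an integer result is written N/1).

3/8

Same 4,1,5: normalisation and zero-m 3j drop out of the ratio.
A: Δ: 0! 8! 2! / 11! → 1/495; sum: t=0:+1/40320 = 1/40320; 3j²(4 1 5; -4 0 4) = Δ·Π!·Σ² = 1/55  (sign -1)
B: Δ: 0! 8! 2! / 11! → 1/495; sum: t=0:+1/720 = 1/720; 3j²(4 1 5; -1 0 1) = Δ·Π!·Σ² = 8/165  (sign +1)
I_A²/I_B² = (1/55)/(8/165) = 3/8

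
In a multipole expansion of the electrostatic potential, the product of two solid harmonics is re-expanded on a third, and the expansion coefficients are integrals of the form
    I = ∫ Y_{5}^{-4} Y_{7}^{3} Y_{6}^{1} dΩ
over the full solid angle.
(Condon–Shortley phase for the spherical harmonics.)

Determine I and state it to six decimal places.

Rules hold: Σm=0, L=18 even, 2≤6≤12.
N = 11·15·13 = 2145
Δ = 6!·4!·8!/19! = 1/174594420
Racah Σ t=1..5: t=1:−1/4147200 t=2:+1/207360 t=3:−1/82944 t=4:+1/207360 t=5:−1/4147200 = -1/345600
⇒ 3j(5 7 6; 0 0 0)² = 420/46189, sgn -1
Racah Σ t=5..6: t=5:−1/2073600 t=6:+1/2488320 = -1/12441600
⇒ 3j(5 7 6; -4 3 1)² = 98/138567, sgn +1
4πI² = N·(3j₀)²·(3jₘ)² = 205800/14919047
I = -1·√(0.0137944/4π) = -0.03313197

-0.033132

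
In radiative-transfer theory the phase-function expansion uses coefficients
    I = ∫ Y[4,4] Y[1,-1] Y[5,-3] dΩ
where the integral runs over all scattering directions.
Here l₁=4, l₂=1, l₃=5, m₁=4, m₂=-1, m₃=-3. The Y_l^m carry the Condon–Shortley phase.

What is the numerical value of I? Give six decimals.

-0.049106

Rules hold: Σm=0, L=10 even, 3≤5≤5.
N = 9·3·11 = 297
Δ = 0!·8!·2!/11! = 1/495
Racah Σ t=0..0: t=0:+1/576 = 1/576
⇒ 3j(4 1 5; 0 0 0)² = 5/99, sgn -1
Racah Σ t=0..0: t=0:+1/80640 = 1/80640
⇒ 3j(4 1 5; 4 -1 -3)² = 1/495, sgn +1
4πI² = N·(3j₀)²·(3jₘ)² = 1/33
I = -1·√(0.030303/4π) = -0.04910640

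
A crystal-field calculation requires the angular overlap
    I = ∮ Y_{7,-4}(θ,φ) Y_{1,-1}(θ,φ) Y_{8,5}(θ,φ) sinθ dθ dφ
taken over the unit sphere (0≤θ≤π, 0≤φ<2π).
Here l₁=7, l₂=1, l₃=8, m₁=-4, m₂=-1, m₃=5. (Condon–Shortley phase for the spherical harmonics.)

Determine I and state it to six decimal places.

Rules hold: Σm=0, L=16 even, 6≤8≤8.
N = 15·3·17 = 765
Δ = 0!·14!·2!/17! = 1/2040
Racah Σ t=0..0: t=0:+1/25401600 = 1/25401600
⇒ 3j(7 1 8; 0 0 0)² = 8/255, sgn +1
Racah Σ t=0..0: t=0:+1/479001600 = 1/479001600
⇒ 3j(7 1 8; -4 -1 5)² = 13/340, sgn -1
4πI² = N·(3j₀)²·(3jₘ)² = 78/85
I = -1·√(0.917647/4π) = -0.27022959

-0.270230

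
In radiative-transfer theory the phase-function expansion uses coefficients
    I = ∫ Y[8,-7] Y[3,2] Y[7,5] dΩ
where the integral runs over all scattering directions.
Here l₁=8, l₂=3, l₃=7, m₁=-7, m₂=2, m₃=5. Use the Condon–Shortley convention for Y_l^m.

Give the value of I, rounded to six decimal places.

-0.191458

Rules hold: Σm=0, L=18 even, 5≤7≤11.
N = 17·7·15 = 1785
Δ = 4!·12!·2!/19! = 1/5290740
Racah Σ t=1..3: t=1:−1/7257600 t=2:+1/2073600 t=3:−1/7257600 = 1/4838400
⇒ 3j(8 3 7; 0 0 0)² = 252/20995, sgn -1
Racah Σ t=3..4: t=3:−1/5748019200 t=4:+1/958003200 = 1/1149603840
⇒ 3j(8 3 7; -7 2 5)² = 125/5814, sgn +1
4πI² = N·(3j₀)²·(3jₘ)² = 36750/79781
I = -1·√(0.460636/4π) = -0.19145821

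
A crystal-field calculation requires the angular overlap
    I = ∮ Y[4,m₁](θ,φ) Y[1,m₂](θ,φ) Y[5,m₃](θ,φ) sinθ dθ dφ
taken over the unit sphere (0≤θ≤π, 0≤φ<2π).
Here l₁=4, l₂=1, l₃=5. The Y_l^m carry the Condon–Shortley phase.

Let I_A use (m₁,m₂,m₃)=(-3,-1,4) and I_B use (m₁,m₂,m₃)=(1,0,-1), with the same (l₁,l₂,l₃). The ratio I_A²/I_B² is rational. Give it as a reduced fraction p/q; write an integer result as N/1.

l's match ⇒ only the (l;m) 3-j factors differ between A and B.
A: triangle coeff Δ(4,1,5) = 1/495; Σ_t [0,0]: t=0:+1/10080 = 1/10080; (3j)²=4/55 [(4 1 5; -3 -1 4)], sign=-1
B: triangle coeff Δ(4,1,5) = 1/495; Σ_t [0,0]: t=0:+1/720 = 1/720; (3j)²=8/165 [(4 1 5; 1 0 -1)], sign=+1
I_A²/I_B² = (4/55)/(8/165) = 3/2

3/2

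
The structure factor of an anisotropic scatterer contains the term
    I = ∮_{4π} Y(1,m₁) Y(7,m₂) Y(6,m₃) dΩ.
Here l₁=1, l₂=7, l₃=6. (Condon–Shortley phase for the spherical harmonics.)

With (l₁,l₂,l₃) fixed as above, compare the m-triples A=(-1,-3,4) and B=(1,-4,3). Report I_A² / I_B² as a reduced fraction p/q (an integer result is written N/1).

Same 1,7,6: normalisation and zero-m 3j drop out of the ratio.
A: Δ: 2! 0! 12! / 15! → 1/1365; sum: t=2:+1/14515200 = 1/14515200; 3j²(1 7 6; -1 -3 4) = Δ·Π!·Σ² = 2/455  (sign +1)
B: Δ: 2! 0! 12! / 15! → 1/1365; sum: t=0:+1/4354560 = 1/4354560; 3j²(1 7 6; 1 -4 3) = Δ·Π!·Σ² = 11/273  (sign -1)
I_A²/I_B² = (2/455)/(11/273) = 6/55

6/55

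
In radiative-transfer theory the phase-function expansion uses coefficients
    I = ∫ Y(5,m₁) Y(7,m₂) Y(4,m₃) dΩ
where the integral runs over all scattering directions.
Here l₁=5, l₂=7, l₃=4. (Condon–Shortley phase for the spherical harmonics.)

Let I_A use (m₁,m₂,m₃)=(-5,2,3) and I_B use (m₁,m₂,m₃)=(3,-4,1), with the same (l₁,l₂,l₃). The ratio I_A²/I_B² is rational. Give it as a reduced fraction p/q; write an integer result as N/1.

Same 5,7,4: normalisation and zero-m 3j drop out of the ratio.
A: Δ: 8! 2! 6! / 17! → 1/6126120; sum: t=8:+1/9676800 = 1/9676800; 3j²(5 7 4; -5 2 3) = Δ·Π!·Σ² = 27/19448  (sign -1)
B: Δ: 8! 2! 6! / 17! → 1/6126120; sum: t=0:+1/2903040 t=1:−1/241920 t=2:+1/345600 = -13/14515200; 3j²(5 7 4; 3 -4 1) = Δ·Π!·Σ² = 13/7140  (sign +1)
I_A²/I_B² = (27/19448)/(13/7140) = 2835/3718

2835/3718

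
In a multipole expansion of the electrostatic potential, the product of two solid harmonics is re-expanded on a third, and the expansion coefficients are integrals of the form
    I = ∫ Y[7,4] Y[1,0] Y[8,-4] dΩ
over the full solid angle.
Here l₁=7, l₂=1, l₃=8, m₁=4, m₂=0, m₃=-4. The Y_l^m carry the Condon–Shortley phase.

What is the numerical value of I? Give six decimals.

Rules hold: Σm=0, L=16 even, 6≤8≤8.
N = 15·3·17 = 765
Δ = 0!·14!·2!/17! = 1/2040
Racah Σ t=0..0: t=0:+1/25401600 = 1/25401600
⇒ 3j(7 1 8; 0 0 0)² = 8/255, sgn +1
Racah Σ t=0..0: t=0:+1/239500800 = 1/239500800
⇒ 3j(7 1 8; 4 0 -4)² = 2/85, sgn +1
4πI² = N·(3j₀)²·(3jₘ)² = 48/85
I = +1·√(0.564706/4π) = 0.21198553

0.211986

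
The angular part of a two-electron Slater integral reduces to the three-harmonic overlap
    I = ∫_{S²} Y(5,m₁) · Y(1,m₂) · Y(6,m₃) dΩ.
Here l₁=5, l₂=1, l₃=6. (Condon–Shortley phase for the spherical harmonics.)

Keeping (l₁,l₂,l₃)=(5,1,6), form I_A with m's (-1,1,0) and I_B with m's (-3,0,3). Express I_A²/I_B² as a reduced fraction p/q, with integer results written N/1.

5/9

l's match ⇒ only the (l;m) 3-j factors differ between A and B.
A: triangle coeff Δ(5,1,6) = 1/858; Σ_t [0,0]: t=0:+1/34560 = 1/34560; (3j)²=5/286 [(5 1 6; -1 1 0)], sign=+1
B: triangle coeff Δ(5,1,6) = 1/858; Σ_t [0,0]: t=0:+1/80640 = 1/80640; (3j)²=9/286 [(5 1 6; -3 0 3)], sign=-1
I_A²/I_B² = (5/286)/(9/286) = 5/9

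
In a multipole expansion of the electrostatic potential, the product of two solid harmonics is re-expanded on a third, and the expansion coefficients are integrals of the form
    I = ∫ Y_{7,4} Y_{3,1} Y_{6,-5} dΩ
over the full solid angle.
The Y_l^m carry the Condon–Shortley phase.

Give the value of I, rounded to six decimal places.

-0.173403

m-sum 0 ✓  L=16 even ✓  4≤6≤10 ✓
Π(2lᵢ+1) = 15×7×13 = 1365
triangle coeff Δ(7,3,6) = 1/2042040
Σ_t [1,3]: t=1:−1/207360 t=2:+1/57600 t=3:−1/207360 = 1/129600
(3j)²=168/12155 [(7 3 6; 0 0 0)], sign=+1
Σ_t [2,3]: t=2:+1/2903040 t=3:−1/21772800 = 13/43545600
(3j)²=143/7140 [(7 3 6; 4 1 -5)], sign=-1
⇒ 4πI² = 546/1445
I = (-1)√(546/1445/(4π)) = -0.17340334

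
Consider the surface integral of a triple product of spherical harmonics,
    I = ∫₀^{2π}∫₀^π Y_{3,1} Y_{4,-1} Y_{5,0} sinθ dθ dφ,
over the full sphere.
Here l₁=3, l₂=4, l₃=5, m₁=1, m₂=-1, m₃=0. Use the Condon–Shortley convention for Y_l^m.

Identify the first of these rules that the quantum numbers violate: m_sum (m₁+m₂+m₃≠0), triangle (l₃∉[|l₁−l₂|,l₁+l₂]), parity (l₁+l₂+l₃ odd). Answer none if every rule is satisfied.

Σmᵢ = 0  ✓
l₃∈[|l₁−l₂|,l₁+l₂]=[1,7], have l₃=5  ✓
Σlᵢ = 12 ⇒ even  ✓

none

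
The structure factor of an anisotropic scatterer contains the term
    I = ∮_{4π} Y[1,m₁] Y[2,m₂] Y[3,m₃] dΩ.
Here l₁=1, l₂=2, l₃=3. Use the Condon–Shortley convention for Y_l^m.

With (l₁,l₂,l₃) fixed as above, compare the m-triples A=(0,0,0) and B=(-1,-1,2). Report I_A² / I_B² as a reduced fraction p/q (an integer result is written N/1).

9/10

l's match ⇒ only the (l;m) 3-j factors differ between A and B.
A: triangle coeff Δ(1,2,3) = 1/105; Σ_t [0,0]: t=0:+1/4 = 1/4; (3j)²=3/35 [(1 2 3; 0 0 0)], sign=-1
B: triangle coeff Δ(1,2,3) = 1/105; Σ_t [0,0]: t=0:+1/12 = 1/12; (3j)²=2/21 [(1 2 3; -1 -1 2)], sign=-1
I_A²/I_B² = (3/35)/(2/21) = 9/10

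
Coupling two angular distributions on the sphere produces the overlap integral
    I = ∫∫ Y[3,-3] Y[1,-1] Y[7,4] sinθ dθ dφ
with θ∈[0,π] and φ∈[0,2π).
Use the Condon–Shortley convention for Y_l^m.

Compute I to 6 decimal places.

|3−1|≤7≤3+1 violated ⇒ I = 0

0.000000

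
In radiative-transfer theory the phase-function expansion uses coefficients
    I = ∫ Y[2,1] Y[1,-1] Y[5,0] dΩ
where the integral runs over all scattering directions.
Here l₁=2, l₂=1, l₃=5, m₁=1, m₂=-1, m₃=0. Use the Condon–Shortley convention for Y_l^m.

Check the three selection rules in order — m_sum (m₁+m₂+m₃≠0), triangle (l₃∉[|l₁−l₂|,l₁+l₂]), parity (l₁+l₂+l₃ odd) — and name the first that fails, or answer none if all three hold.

Σmᵢ = 0  ✓
l₃∈[|l₁−l₂|,l₁+l₂]=[1,3], have l₃=5  ✗
Σlᵢ = 8 ⇒ even

triangle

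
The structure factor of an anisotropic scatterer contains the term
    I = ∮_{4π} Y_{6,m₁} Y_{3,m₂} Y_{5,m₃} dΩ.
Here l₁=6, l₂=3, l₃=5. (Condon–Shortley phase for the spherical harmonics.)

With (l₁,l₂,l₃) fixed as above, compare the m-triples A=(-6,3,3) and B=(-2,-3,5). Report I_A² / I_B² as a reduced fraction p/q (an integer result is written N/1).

11/1

Shared (l₁,l₂,l₃)=(6,3,5): N and (l;000)² cancel in I_A²/I_B².
A: Δ = 4!·8!·2!/15! = 1/675675; Racah Σ t=4..4: t=4:+1/1935360 = 1/1935360; ⇒ 3j(6 3 5; -6 3 3)² = 1/91, sgn +1
B: Δ = 4!·8!·2!/15! = 1/675675; Racah Σ t=0..0: t=0:+1/1935360 = 1/1935360; ⇒ 3j(6 3 5; -2 -3 5)² = 1/1001, sgn +1
I_A²/I_B² = (1/91)/(1/1001) = 11/1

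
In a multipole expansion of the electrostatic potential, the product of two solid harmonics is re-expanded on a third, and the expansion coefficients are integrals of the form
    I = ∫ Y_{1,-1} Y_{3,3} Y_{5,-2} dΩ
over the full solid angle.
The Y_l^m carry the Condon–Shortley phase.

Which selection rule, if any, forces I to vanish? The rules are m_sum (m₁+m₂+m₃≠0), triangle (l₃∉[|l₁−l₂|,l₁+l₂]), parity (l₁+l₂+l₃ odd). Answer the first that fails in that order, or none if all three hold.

triangle

Σmᵢ = 0  ✓
l₃∈[|l₁−l₂|,l₁+l₂]=[2,4], have l₃=5  ✗
Σlᵢ = 9 ⇒ odd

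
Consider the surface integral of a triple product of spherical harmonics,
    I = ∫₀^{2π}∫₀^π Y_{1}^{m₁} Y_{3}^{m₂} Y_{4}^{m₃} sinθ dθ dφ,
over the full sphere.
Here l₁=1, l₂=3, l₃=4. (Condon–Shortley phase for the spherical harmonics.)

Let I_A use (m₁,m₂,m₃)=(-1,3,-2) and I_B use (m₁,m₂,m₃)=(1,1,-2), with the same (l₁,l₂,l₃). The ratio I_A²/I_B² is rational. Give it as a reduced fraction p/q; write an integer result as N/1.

1/15

Shared (l₁,l₂,l₃)=(1,3,4): N and (l;000)² cancel in I_A²/I_B².
A: Δ = 0!·2!·6!/9! = 1/252; Racah Σ t=0..0: t=0:+1/1440 = 1/1440; ⇒ 3j(1 3 4; -1 3 -2)² = 1/252, sgn +1
B: Δ = 0!·2!·6!/9! = 1/252; Racah Σ t=0..0: t=0:+1/96 = 1/96; ⇒ 3j(1 3 4; 1 1 -2)² = 5/84, sgn +1
I_A²/I_B² = (1/252)/(5/84) = 1/15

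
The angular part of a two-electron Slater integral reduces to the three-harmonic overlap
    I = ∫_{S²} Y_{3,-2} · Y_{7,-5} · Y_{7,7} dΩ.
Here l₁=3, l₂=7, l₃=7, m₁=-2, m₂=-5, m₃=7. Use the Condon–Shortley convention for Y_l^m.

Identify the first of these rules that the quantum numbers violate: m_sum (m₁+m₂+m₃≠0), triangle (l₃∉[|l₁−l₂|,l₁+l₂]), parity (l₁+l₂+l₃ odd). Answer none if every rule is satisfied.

Σmᵢ = 0  ✓
l₃∈[|l₁−l₂|,l₁+l₂]=[4,10], have l₃=7  ✓
Σlᵢ = 17 ⇒ odd  ✗

parity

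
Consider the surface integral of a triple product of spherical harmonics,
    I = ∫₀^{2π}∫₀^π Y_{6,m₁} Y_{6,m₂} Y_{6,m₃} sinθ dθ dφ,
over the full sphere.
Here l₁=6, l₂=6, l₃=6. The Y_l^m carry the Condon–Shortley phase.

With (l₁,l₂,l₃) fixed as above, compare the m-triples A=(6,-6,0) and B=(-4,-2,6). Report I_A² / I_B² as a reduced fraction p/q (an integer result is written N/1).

11/70

l's match ⇒ only the (l;m) 3-j factors differ between A and B.
A: triangle coeff Δ(6,6,6) = 1/325909584; Σ_t [0,0]: t=0:+1/373248000 = 1/373248000; (3j)²=11/4199 [(6 6 6; 6 -6 0)], sign=+1
B: triangle coeff Δ(6,6,6) = 1/325909584; Σ_t [4,4]: t=4:+1/24883200 = 1/24883200; (3j)²=70/4199 [(6 6 6; -4 -2 6)], sign=+1
I_A²/I_B² = (11/4199)/(70/4199) = 11/70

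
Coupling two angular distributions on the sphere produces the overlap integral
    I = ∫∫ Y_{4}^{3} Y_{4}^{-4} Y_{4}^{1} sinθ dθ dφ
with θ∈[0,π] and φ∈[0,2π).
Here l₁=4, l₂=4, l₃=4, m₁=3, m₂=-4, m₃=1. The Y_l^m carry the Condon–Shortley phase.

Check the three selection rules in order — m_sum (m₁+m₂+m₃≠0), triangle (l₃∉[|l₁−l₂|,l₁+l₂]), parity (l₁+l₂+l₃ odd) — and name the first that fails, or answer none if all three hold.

none

azimuthal sum: 3 − 4 + 1 = 0  ✓
0 ≤ 4 ≤ 8 (triangle on l)  ✓
L = 4 + 4 + 4 = 12 (even)  ✓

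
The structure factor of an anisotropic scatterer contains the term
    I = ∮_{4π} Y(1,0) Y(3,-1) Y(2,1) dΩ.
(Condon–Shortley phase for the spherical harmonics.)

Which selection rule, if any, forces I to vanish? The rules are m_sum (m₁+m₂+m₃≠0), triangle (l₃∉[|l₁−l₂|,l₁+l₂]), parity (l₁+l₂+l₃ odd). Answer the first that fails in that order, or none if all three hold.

none

Σmᵢ = 0  ✓
l₃∈[|l₁−l₂|,l₁+l₂]=[2,4], have l₃=2  ✓
Σlᵢ = 6 ⇒ even  ✓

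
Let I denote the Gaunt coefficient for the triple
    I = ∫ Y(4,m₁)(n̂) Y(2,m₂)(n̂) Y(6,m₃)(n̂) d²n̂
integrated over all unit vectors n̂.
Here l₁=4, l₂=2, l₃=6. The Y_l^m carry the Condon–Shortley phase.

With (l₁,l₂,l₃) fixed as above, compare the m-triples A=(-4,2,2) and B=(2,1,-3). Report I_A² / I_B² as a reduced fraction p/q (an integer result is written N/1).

1/252

Same 4,2,6: normalisation and zero-m 3j drop out of the ratio.
A: Δ: 0! 8! 4! / 13! → 1/6435; sum: t=0:+1/967680 = 1/967680; 3j²(4 2 6; -4 2 2) = Δ·Π!·Σ² = 1/6435  (sign +1)
B: Δ: 0! 8! 4! / 13! → 1/6435; sum: t=0:+1/8640 = 1/8640; 3j²(4 2 6; 2 1 -3) = Δ·Π!·Σ² = 28/715  (sign -1)
I_A²/I_B² = (1/6435)/(28/715) = 1/252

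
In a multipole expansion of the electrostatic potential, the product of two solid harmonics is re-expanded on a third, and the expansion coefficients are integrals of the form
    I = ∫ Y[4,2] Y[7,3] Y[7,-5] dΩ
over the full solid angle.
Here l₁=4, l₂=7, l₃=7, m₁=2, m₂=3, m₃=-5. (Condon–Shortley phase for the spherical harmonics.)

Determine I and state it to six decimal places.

m-sum 0 ✓  L=18 even ✓  3≤7≤11 ✓
Π(2lᵢ+1) = 9×15×15 = 2025
triangle coeff Δ(4,7,7) = 1/58198140
Σ_t [0,4]: t=0:+1/17418240 t=1:−1/622080 t=2:+1/230400 t=3:−1/622080 t=4:+1/17418240 = 1/806400
(3j)²=2268/230945 [(4 7 7; 0 0 0)], sign=-1
Σ_t [0,2]: t=0:+1/348364800 t=1:−1/13063680 t=2:+1/7741440 = 29/522547200
(3j)²=1682/264537 [(4 7 7; 2 3 -5)], sign=+1
⇒ 4πI² = 24523560/193947611
I = (-1)√(24523560/193947611/(4π)) = -0.10031009

-0.100310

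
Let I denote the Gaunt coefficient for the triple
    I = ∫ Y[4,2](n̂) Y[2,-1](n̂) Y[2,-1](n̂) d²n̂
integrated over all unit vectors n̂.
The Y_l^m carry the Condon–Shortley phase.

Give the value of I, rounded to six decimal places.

0.254875

m-sum 0 ✓  L=8 even ✓  2≤2≤6 ✓
Π(2lᵢ+1) = 9×5×5 = 225
triangle coeff Δ(4,2,2) = 1/630
Σ_t [2,2]: t=2:+1/16 = 1/16
(3j)²=2/35 [(4 2 2; 0 0 0)], sign=+1
Σ_t [1,1]: t=1:−1/36 = -1/36
(3j)²=4/63 [(4 2 2; 2 -1 -1)], sign=+1
⇒ 4πI² = 40/49
I = (+1)√(40/49/(4π)) = 0.25487487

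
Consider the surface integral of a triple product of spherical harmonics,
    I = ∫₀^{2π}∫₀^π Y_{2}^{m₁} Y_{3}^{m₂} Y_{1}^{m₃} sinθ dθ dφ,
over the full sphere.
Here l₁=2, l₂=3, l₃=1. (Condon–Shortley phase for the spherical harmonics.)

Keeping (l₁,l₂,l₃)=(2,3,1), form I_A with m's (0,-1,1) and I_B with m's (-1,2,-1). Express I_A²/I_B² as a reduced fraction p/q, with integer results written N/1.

3/5

l's match ⇒ only the (l;m) 3-j factors differ between A and B.
A: triangle coeff Δ(2,3,1) = 1/105; Σ_t [2,2]: t=2:+1/8 = 1/8; (3j)²=2/35 [(2 3 1; 0 -1 1)], sign=+1
B: triangle coeff Δ(2,3,1) = 1/105; Σ_t [3,3]: t=3:−1/12 = -1/12; (3j)²=2/21 [(2 3 1; -1 2 -1)], sign=-1
I_A²/I_B² = (2/35)/(2/21) = 3/5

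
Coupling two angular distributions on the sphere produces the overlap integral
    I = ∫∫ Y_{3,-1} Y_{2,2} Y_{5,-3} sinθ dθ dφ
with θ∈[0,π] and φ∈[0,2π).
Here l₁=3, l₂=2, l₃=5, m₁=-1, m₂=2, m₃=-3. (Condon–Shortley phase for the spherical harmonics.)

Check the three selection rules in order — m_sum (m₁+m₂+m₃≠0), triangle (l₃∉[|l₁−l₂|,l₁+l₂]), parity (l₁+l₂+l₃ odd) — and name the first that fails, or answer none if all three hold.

Σmᵢ = -2  ✗
l₃∈[|l₁−l₂|,l₁+l₂]=[1,5], have l₃=5
Σlᵢ = 10 ⇒ even

m_sum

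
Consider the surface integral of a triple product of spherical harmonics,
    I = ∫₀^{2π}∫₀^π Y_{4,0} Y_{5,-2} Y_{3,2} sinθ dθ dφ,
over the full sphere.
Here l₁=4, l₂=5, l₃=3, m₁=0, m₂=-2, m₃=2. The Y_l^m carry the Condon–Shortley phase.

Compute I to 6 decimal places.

-0.065427

m-sum 0 ✓  L=12 even ✓  1≤3≤9 ✓
Π(2lᵢ+1) = 9×11×7 = 693
triangle coeff Δ(4,5,3) = 1/180180
Σ_t [2,4]: t=2:+1/576 t=3:−1/144 t=4:+1/576 = -1/288
(3j)²=20/1001 [(4 5 3; 0 0 0)], sign=+1
Σ_t [2,3]: t=2:+1/576 t=3:−1/864 = 1/1728
(3j)²=5/1287 [(4 5 3; 0 -2 2)], sign=-1
⇒ 4πI² = 100/1859
I = (-1)√(100/1859/(4π)) = -0.06542675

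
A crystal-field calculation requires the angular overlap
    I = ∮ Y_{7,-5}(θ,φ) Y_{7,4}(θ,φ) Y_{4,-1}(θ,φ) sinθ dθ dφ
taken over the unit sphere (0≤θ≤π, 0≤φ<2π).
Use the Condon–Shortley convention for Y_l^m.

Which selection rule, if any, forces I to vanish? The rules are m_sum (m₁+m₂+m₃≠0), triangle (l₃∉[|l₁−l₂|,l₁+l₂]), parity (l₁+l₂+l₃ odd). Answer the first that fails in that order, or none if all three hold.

m₁+m₂+m₃ = -5 + 4 − 1 = -2  ✗
triangle: |7−7|=0 ≤ l₃=4 ≤ 7+7=14
parity: l₁+l₂+l₃ = 18 is even

m_sum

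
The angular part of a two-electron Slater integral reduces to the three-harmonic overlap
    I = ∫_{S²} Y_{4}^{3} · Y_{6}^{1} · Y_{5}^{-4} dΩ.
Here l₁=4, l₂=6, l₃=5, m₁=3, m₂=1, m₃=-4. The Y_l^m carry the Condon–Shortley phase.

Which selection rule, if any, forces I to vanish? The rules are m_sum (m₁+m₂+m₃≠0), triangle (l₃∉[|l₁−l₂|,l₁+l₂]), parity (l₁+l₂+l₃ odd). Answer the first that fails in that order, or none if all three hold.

azimuthal sum: 3 + 1 − 4 = 0  ✓
2 ≤ 5 ≤ 10 (triangle on l)  ✓
L = 4 + 6 + 5 = 15 (odd)  ✗

parity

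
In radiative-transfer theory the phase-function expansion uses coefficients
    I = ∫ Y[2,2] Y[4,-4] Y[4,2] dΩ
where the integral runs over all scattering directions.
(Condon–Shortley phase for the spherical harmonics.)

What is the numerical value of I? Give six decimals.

m-sum 0 ✓  L=10 even ✓  2≤4≤6 ✓
Π(2lᵢ+1) = 5×9×9 = 405
triangle coeff Δ(2,4,4) = 1/13860
Σ_t [0,2]: t=0:+1/192 t=1:−1/36 t=2:+1/192 = -5/288
(3j)²=20/693 [(2 4 4; 0 0 0)], sign=-1
Σ_t [0,0]: t=0:+1/2880 = 1/2880
(3j)²=2/165 [(2 4 4; 2 -4 2)], sign=+1
⇒ 4πI² = 120/847
I = (-1)√(120/847/(4π)) = -0.10618031

-0.106180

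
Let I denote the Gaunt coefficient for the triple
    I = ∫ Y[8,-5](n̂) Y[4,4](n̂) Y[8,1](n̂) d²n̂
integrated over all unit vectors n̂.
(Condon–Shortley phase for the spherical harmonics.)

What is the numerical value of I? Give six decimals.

Rules hold: Σm=0, L=20 even, 4≤8≤12.
N = 17·9·17 = 2601
Δ = 4!·12!·4!/21! = 1/185175900
Racah Σ t=0..4: t=0:+1/557383680 t=1:−1/21772800 t=2:+1/8294400 t=3:−1/21772800 t=4:+1/557383680 = 1/30965760
⇒ 3j(8 4 8; 0 0 0)² = 36/4199, sgn +1
Racah Σ t=4..4: t=4:+1/1254113280 = 1/1254113280
⇒ 3j(8 4 8; -5 4 1)² = 55/5814, sgn -1
4πI² = N·(3j₀)²·(3jₘ)² = 990/4693
I = -1·√(0.210952/4π) = -0.12956491

-0.129565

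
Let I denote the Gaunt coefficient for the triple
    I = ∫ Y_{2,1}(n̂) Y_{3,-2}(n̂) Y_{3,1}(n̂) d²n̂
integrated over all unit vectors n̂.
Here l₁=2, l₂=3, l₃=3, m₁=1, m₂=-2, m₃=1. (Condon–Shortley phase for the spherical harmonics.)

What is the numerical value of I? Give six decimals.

0.162868

Rules hold: Σm=0, L=8 even, 1≤3≤5.
N = 5·7·7 = 245
Δ = 2!·2!·4!/9! = 1/3780
Racah Σ t=0..2: t=0:+1/24 t=1:−1/4 t=2:+1/24 = -1/6
⇒ 3j(2 3 3; 0 0 0)² = 4/105, sgn +1
Racah Σ t=0..1: t=0:+1/12 t=1:−1/48 = 1/16
⇒ 3j(2 3 3; 1 -2 1)² = 1/28, sgn +1
4πI² = N·(3j₀)²·(3jₘ)² = 1/3
I = +1·√(0.333333/4π) = 0.16286750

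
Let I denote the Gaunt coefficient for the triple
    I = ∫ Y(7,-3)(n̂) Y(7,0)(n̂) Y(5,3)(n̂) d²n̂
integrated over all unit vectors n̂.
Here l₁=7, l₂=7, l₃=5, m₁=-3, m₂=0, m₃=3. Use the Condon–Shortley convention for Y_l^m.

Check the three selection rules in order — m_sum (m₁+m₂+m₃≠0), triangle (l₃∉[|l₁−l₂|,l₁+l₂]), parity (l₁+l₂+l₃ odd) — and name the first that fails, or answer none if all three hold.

parity

Σmᵢ = 0  ✓
l₃∈[|l₁−l₂|,l₁+l₂]=[0,14], have l₃=5  ✓
Σlᵢ = 19 ⇒ odd  ✗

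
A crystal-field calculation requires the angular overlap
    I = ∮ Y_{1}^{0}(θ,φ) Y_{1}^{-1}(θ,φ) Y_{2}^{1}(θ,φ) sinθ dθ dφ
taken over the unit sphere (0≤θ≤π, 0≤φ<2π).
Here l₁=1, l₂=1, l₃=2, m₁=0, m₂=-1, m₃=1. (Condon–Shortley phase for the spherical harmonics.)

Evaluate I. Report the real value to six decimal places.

m-sum 0 ✓  L=4 even ✓  0≤2≤2 ✓
Π(2lᵢ+1) = 3×3×5 = 45
triangle coeff Δ(1,1,2) = 1/30
Σ_t [0,0]: t=0:+1/1 = 1/1
(3j)²=2/15 [(1 1 2; 0 0 0)], sign=+1
Σ_t [0,0]: t=0:+1/2 = 1/2
(3j)²=1/10 [(1 1 2; 0 -1 1)], sign=-1
⇒ 4πI² = 3/5
I = (-1)√(3/5/(4π)) = -0.21850969

-0.218510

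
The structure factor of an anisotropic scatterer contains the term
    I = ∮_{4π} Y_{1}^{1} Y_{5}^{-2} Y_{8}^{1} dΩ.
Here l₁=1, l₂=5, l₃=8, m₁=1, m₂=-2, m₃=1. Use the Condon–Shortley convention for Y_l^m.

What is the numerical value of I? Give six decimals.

triangle: need 4≤l₃≤6, have 8; I=0

0.000000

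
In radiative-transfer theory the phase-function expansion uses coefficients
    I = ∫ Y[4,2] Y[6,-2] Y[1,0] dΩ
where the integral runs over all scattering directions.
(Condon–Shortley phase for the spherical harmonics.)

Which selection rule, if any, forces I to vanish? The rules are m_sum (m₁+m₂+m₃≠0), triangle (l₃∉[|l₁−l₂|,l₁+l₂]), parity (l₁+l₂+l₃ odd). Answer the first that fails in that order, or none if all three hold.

azimuthal sum: 2 − 2 + 0 = 0  ✓
2 ≤ 1 ≤ 10 (triangle on l)  ✗
L = 4 + 6 + 1 = 11 (odd)

triangle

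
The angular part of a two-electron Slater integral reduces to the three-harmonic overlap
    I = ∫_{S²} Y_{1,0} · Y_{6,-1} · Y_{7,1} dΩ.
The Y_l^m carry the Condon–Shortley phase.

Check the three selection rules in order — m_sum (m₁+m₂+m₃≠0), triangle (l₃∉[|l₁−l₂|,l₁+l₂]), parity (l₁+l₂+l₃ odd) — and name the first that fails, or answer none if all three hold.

none

Σmᵢ = 0  ✓
l₃∈[|l₁−l₂|,l₁+l₂]=[5,7], have l₃=7  ✓
Σlᵢ = 14 ⇒ even  ✓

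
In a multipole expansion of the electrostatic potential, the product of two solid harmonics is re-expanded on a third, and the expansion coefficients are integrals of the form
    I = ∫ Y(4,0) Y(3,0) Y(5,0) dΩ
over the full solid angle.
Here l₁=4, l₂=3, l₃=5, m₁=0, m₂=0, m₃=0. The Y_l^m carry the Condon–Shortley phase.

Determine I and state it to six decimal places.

0.148374

Checks pass: Σm=0; 12 even; l₃=5∈[1,7].
(2·4+1)(2·3+1)(2·5+1) = 693
Δ: 2! 6! 4! / 13! → 1/180180
sum: t=0:+1/576 t=1:−1/144 t=2:+1/576 = -1/288
3j²(4 3 5; 0 0 0) = Δ·Π!·Σ² = 20/1001  (sign +1)
(m-triple is (0,0,0) — same symbol as above.)
combine: 4πI² = 693·20/1001·20/1001 = 3600/13013
take √, sign +1: I = 0.14837393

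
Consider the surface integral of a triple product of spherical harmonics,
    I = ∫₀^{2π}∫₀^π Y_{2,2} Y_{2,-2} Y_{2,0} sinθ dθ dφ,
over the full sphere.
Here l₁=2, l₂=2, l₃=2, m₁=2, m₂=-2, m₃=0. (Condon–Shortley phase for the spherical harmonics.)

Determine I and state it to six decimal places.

Rules hold: Σm=0, L=6 even, 0≤2≤4.
N = 5·5·5 = 125
Δ = 2!·2!·2!/7! = 1/630
Racah Σ t=0..2: t=0:+1/8 t=1:−1/1 t=2:+1/8 = -3/4
⇒ 3j(2 2 2; 0 0 0)² = 2/35, sgn -1
Racah Σ t=0..0: t=0:+1/8 = 1/8
⇒ 3j(2 2 2; 2 -2 0)² = 2/35, sgn +1
4πI² = N·(3j₀)²·(3jₘ)² = 20/49
I = -1·√(0.408163/4π) = -0.18022375

-0.180224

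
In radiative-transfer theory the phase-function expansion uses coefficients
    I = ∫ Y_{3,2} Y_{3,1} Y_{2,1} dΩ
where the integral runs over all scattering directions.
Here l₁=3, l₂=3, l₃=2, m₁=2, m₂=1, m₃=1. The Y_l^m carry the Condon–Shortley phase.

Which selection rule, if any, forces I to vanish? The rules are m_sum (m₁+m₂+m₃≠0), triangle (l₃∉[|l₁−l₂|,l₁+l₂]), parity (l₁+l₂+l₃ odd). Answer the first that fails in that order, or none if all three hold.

azimuthal sum: 2 + 1 + 1 = 4  ✗
0 ≤ 2 ≤ 6 (triangle on l)
L = 3 + 3 + 2 = 8 (even)

m_sum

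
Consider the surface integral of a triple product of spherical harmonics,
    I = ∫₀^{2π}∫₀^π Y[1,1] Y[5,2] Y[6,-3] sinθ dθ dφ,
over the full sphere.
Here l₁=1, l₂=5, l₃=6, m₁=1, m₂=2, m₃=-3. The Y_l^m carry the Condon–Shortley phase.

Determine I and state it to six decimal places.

-0.245154

Rules hold: Σm=0, L=12 even, 4≤6≤6.
N = 3·11·13 = 429
Δ = 0!·2!·10!/13! = 1/858
Racah Σ t=0..0: t=0:+1/14400 = 1/14400
⇒ 3j(1 5 6; 0 0 0)² = 6/143, sgn +1
Racah Σ t=0..0: t=0:+1/60480 = 1/60480
⇒ 3j(1 5 6; 1 2 -3)² = 6/143, sgn -1
4πI² = N·(3j₀)²·(3jₘ)² = 108/143
I = -1·√(0.755245/4π) = -0.24515397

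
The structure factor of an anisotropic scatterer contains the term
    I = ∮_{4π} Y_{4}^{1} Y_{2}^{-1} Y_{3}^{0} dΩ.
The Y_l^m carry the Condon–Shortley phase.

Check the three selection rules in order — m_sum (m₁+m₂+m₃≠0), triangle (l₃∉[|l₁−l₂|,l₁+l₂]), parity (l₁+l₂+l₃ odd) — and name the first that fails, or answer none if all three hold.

azimuthal sum: 1 − 1 + 0 = 0  ✓
2 ≤ 3 ≤ 6 (triangle on l)  ✓
L = 4 + 2 + 3 = 9 (odd)  ✗

parity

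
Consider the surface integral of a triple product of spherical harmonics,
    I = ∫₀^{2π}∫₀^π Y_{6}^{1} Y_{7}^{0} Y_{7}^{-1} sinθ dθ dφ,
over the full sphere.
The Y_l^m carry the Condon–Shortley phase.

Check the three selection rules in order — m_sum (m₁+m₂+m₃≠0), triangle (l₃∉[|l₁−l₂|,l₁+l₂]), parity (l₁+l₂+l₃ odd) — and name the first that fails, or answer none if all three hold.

azimuthal sum: 1 + 0 − 1 = 0  ✓
1 ≤ 7 ≤ 13 (triangle on l)  ✓
L = 6 + 7 + 7 = 20 (even)  ✓

none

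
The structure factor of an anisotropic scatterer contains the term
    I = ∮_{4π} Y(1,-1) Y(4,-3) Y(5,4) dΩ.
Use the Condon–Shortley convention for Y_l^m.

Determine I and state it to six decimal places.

0.294638

m-sum 0 ✓  L=10 even ✓  3≤5≤5 ✓
Π(2lᵢ+1) = 3×9×11 = 297
triangle coeff Δ(1,4,5) = 1/495
Σ_t [0,0]: t=0:+1/576 = 1/576
(3j)²=5/99 [(1 4 5; 0 0 0)], sign=-1
Σ_t [0,0]: t=0:+1/10080 = 1/10080
(3j)²=4/55 [(1 4 5; -1 -3 4)], sign=-1
⇒ 4πI² = 12/11
I = (+1)√(12/11/(4π)) = 0.29463840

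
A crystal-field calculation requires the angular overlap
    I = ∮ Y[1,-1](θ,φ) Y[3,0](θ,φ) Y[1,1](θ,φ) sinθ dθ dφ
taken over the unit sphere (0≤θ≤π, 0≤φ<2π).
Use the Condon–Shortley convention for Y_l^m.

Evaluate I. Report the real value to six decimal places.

0.000000

l₃=1 ∉ [2,4] — triangle fails ⇒ I = 0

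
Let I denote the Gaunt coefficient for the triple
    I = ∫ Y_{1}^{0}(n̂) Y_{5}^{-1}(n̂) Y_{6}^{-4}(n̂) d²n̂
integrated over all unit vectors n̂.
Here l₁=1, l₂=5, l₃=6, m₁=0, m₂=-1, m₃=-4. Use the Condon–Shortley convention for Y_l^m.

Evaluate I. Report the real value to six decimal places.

Σmᵢ = -5 ≠ 0, so the φ-integral vanishes; I = 0

0.000000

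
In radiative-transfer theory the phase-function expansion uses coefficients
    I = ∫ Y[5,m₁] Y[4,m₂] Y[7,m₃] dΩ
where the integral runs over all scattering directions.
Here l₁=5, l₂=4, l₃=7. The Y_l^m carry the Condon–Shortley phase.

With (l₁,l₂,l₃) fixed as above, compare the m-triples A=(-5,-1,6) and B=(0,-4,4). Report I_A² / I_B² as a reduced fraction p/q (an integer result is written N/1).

l's match ⇒ only the (l;m) 3-j factors differ between A and B.
A: triangle coeff Δ(5,4,7) = 1/6126120; Σ_t [2,2]: t=2:+1/9676800 = 1/9676800; (3j)²=27/952 [(5 4 7; -5 -1 6)], sign=-1
B: triangle coeff Δ(5,4,7) = 1/6126120; Σ_t [0,0]: t=0:+1/1036800 = 1/1036800; (3j)²=14/663 [(5 4 7; 0 -4 4)], sign=-1
I_A²/I_B² = (27/952)/(14/663) = 1053/784

1053/784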